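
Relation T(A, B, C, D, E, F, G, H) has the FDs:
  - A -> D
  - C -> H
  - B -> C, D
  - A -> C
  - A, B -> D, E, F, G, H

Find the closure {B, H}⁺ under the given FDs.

{B, C, D, H}

Start with {B, H}.
B -> C, D applies; add {C, D} → now {B, C, D, H}.
No further FD applies.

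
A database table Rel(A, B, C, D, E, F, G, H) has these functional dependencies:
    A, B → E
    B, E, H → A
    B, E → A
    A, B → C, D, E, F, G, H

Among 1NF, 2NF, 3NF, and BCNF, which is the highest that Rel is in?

Candidate keys: {A, B}, {B, E}. Prime attributes: {A, B, E}.
Each dependency's left side is a superkey — BCNF holds.

BCNF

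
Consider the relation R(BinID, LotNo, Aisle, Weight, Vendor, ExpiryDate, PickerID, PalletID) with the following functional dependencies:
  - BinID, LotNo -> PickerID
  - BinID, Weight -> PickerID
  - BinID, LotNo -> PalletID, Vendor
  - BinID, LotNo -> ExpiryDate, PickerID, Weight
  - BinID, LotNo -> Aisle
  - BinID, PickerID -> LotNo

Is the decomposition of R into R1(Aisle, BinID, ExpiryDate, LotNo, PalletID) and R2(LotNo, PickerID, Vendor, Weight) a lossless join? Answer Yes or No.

Common attributes: {LotNo}; their closure is {LotNo}.
Neither R1 nor R2 is contained in that closure, so the decomposition is lossy.

No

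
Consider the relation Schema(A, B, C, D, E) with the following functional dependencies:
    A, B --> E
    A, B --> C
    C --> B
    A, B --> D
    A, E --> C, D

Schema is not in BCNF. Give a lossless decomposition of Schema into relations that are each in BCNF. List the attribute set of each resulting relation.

{A, C, D, E}; {B, C}

Candidate keys of the original relation: {A, B}, {A, C}, {A, E}.
Within {A, B, C, D, E}: {C}⁺ ∩ {A, B, C, D, E} = {B, C}, not the whole set, so C --> B violates BCNF; decompose into {B, C} and {A, C, D, E}.
{B, C} is in BCNF.
{A, C, D, E} is in BCNF.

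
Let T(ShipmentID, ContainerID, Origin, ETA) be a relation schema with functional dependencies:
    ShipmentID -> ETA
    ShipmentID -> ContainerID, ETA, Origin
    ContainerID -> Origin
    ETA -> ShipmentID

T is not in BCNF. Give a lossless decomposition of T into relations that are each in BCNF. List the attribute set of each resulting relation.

{ContainerID, ETA, ShipmentID}; {ContainerID, Origin}

Candidate keys of the original relation: {ETA}, {ShipmentID}.
{ContainerID, ETA, Origin, ShipmentID}: {ContainerID} determines {ContainerID, Origin} here but is not a superkey — split on ContainerID -> Origin, giving {ContainerID, Origin} and {ContainerID, ETA, ShipmentID}.
{ContainerID, Origin}: every determinant is a superkey — BCNF.
{ContainerID, ETA, ShipmentID}: every determinant is a superkey — BCNF.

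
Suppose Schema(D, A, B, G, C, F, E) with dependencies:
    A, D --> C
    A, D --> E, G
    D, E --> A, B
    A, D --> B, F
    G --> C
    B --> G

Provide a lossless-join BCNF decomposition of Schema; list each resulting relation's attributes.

Candidate keys of the original relation: {A, D}, {D, E}.
In {A, B, C, D, E, F, G}, {G} is not a superkey ({G}⁺ restricted to this set is {C, G}), so split on G --> C into {C, G} and {A, B, D, E, F, G}.
{C, G} is in BCNF.
In {A, B, D, E, F, G}, {B} is not a superkey ({B}⁺ restricted to this set is {B, G}), so split on B --> G into {B, G} and {A, B, D, E, F}.
{B, G} is in BCNF.
{A, B, D, E, F} is in BCNF.

{A, B, D, E, F}; {B, G}; {C, G}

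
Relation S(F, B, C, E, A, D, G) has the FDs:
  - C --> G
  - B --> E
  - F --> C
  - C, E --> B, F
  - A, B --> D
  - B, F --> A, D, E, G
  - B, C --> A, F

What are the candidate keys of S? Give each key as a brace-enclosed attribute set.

{B, C}, {B, F}, {C, E}, {E, F}

{B, C}⁺ = {A, B, C, D, E, F, G}, which is every attribute, so {B, C} is a candidate key.
{B, F}⁺ = {A, B, C, D, E, F, G}, which is every attribute, so {B, F} is a candidate key.
{C, E}⁺ = {A, B, C, D, E, F, G}, which is every attribute, so {C, E} is a candidate key.
{E, F}⁺ = {A, B, C, D, E, F, G}, which is every attribute, so {E, F} is a candidate key.
No proper subset of any of these is a key, and no other minimal superkey exists.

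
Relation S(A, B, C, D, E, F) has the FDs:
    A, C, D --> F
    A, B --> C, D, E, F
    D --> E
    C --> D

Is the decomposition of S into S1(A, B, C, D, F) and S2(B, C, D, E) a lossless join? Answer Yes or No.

Yes

The shared attributes are {B, C, D} and {B, C, D}⁺ = {B, C, D, E}.
Since S2 ⊆ {B, C, D, E}, the intersection is a superkey of S2; the decomposition is lossless.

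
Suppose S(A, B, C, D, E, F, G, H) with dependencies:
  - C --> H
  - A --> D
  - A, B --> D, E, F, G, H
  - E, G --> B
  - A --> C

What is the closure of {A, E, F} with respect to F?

Start with {A, E, F}.
A --> D applies; add {D} → now {A, D, E, F}.
A --> C applies; add {C} → now {A, C, D, E, F}.
C --> H applies; add {H} → now {A, C, D, E, F, H}.
No further FD applies.

{A, C, D, E, F, H}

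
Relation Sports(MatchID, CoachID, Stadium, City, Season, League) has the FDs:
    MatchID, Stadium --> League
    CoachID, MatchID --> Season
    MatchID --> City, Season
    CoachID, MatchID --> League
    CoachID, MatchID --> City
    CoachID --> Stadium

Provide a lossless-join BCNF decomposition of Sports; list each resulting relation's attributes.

{City, MatchID, Season}; {CoachID, MatchID}; {CoachID, Stadium}; {League, MatchID, Stadium}

Candidate key of the original relation: {CoachID, MatchID}.
Within {City, CoachID, League, MatchID, Season, Stadium}: {MatchID, Stadium}⁺ ∩ {City, CoachID, League, MatchID, Season, Stadium} = {City, League, MatchID, Season, Stadium}, not the whole set, so MatchID, Stadium --> City, League, Season violates BCNF; decompose into {City, League, MatchID, Season, Stadium} and {CoachID, MatchID, Stadium}.
Within {City, League, MatchID, Season, Stadium}: {MatchID}⁺ ∩ {City, League, MatchID, Season, Stadium} = {City, MatchID, Season}, not the whole set, so MatchID --> City, Season violates BCNF; decompose into {City, MatchID, Season} and {League, MatchID, Stadium}.
{City, MatchID, Season} is in BCNF.
{League, MatchID, Stadium} is in BCNF.
Within {CoachID, MatchID, Stadium}: {CoachID}⁺ ∩ {CoachID, MatchID, Stadium} = {CoachID, Stadium}, not the whole set, so CoachID --> Stadium violates BCNF; decompose into {CoachID, Stadium} and {CoachID, MatchID}.
{CoachID, Stadium} is in BCNF.
{CoachID, MatchID} is in BCNF.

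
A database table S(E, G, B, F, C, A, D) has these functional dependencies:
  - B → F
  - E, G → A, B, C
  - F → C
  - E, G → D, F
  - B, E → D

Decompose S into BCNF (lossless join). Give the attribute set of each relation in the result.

{A, B, E, G}; {B, D, E}; {B, F}; {C, F}

Candidate key of the original relation: {E, G}.
{A, B, C, D, E, F, G}: {B} determines {B, C, F} here but is not a superkey — split on B → C, F, giving {B, C, F} and {A, B, D, E, G}.
{B, C, F}: {F} determines {C, F} here but is not a superkey — split on F → C, giving {C, F} and {B, F}.
{C, F} has no BCNF violation.
{B, F} has no BCNF violation.
{A, B, D, E, G}: {B, E} determines {B, D, E} here but is not a superkey — split on B, E → D, giving {B, D, E} and {A, B, E, G}.
{B, D, E} has no BCNF violation.
{A, B, E, G} has no BCNF violation.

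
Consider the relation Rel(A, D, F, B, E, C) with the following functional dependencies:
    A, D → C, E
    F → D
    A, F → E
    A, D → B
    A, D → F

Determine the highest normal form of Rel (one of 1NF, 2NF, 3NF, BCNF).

3NF

Candidate keys: {A, D}, {A, F}. Prime attributes: {A, D, F}.
F → D: {F}⁺ = {D, F}, which is not all of the attributes, so the left side is not a superkey — BCNF is violated.
Its right-hand attributes {D} are all prime, as are those of every other non-superkey FD — the relation is in 3NF.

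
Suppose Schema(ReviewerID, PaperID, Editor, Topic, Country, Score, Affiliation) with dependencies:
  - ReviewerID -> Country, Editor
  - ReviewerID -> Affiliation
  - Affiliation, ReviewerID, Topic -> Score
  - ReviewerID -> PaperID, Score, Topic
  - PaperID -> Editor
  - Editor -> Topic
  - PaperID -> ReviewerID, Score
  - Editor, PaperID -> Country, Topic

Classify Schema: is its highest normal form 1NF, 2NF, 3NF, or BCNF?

2NF

Candidate keys: {PaperID}, {ReviewerID}. Prime attributes: {PaperID, ReviewerID}.
For Editor -> Topic we have {Editor}⁺ = {Editor, Topic}; {Editor} is not a superkey, so BCNF fails.
Because {Topic} is non-prime and the left side of Editor -> Topic is not a superkey, the relation is not in 3NF.
All keys have size 1, which rules out partial dependencies — 2NF is satisfied.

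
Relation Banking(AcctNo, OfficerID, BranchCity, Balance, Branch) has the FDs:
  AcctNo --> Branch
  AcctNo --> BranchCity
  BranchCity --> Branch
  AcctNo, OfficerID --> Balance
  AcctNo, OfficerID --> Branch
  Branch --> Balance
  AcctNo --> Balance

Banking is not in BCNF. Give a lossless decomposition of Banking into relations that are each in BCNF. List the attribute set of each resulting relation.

Candidate key of the original relation: {AcctNo, OfficerID}.
In {AcctNo, Balance, Branch, BranchCity, OfficerID}, {AcctNo} is not a superkey ({AcctNo}⁺ restricted to this set is {AcctNo, Balance, Branch, BranchCity}), so split on AcctNo --> Balance, Branch, BranchCity into {AcctNo, Balance, Branch, BranchCity} and {AcctNo, OfficerID}.
In {AcctNo, Balance, Branch, BranchCity}, {BranchCity} is not a superkey ({BranchCity}⁺ restricted to this set is {Balance, Branch, BranchCity}), so split on BranchCity --> Balance, Branch into {Balance, Branch, BranchCity} and {AcctNo, BranchCity}.
In {Balance, Branch, BranchCity}, {Branch} is not a superkey ({Branch}⁺ restricted to this set is {Balance, Branch}), so split on Branch --> Balance into {Balance, Branch} and {Branch, BranchCity}.
{Balance, Branch}: every determinant is a superkey — BCNF.
{Branch, BranchCity}: every determinant is a superkey — BCNF.
{AcctNo, BranchCity}: every determinant is a superkey — BCNF.
{AcctNo, OfficerID}: every determinant is a superkey — BCNF.

{AcctNo, BranchCity}; {AcctNo, OfficerID}; {Balance, Branch}; {Branch, BranchCity}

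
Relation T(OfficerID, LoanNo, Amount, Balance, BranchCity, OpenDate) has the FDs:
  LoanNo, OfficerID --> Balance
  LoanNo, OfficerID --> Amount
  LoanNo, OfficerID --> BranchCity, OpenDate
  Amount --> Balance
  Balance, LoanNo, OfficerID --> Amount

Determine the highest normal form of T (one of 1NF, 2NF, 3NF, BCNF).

Candidate key: {LoanNo, OfficerID}. Prime attributes: {LoanNo, OfficerID}.
Amount --> Balance breaks BCNF: {Amount}⁺ = {Amount, Balance}, so {Amount} is not a superkey.
Amount --> Balance determines the non-prime attribute {Balance} from a non-superkey — 3NF is violated.
Checking every proper subset of each key, none determines a non-prime attribute — 2NF is satisfied.

2NF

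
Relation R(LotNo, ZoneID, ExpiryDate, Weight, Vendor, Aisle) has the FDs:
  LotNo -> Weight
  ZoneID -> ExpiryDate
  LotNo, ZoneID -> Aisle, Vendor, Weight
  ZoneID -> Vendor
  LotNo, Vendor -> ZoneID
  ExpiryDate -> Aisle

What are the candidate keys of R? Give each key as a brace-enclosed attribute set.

{LotNo} never appears on the right of any FD, so every key must include it.
{LotNo, Vendor}⁺ = {Aisle, ExpiryDate, LotNo, Vendor, Weight, ZoneID}, which is every attribute, so {LotNo, Vendor} is a candidate key.
{LotNo, ZoneID}⁺ = {Aisle, ExpiryDate, LotNo, Vendor, Weight, ZoneID}, which is every attribute, so {LotNo, ZoneID} is a candidate key.
These are minimal and exhaustive — every other superkey contains one of them.

{LotNo, Vendor}, {LotNo, ZoneID}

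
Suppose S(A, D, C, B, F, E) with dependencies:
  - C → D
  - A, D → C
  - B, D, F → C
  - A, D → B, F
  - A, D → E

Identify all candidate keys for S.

Attributes never on any right-hand side: {A} — every candidate key must contain it.
{A, C}⁺ = {A, B, C, D, E, F}, which is every attribute, so {A, C} is a candidate key.
{A, D}⁺ = {A, B, C, D, E, F}, which is every attribute, so {A, D} is a candidate key.
No proper subset of any of these is a key, and no other minimal superkey exists.

{A, C}, {A, D}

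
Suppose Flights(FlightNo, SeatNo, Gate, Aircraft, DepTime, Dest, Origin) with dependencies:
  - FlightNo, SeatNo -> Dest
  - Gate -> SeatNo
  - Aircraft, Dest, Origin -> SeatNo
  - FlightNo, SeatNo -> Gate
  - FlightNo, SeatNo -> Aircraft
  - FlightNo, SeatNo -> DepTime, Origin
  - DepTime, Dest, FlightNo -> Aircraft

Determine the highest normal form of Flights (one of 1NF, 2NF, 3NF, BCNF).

3NF

Candidate keys: {Aircraft, Dest, FlightNo, Origin}, {DepTime, Dest, FlightNo, Origin}, {FlightNo, Gate}, {FlightNo, SeatNo}. Prime attributes: {Aircraft, DepTime, Dest, FlightNo, Gate, Origin, SeatNo}.
For Gate -> SeatNo we have {Gate}⁺ = {Gate, SeatNo}; {Gate} is not a superkey, so BCNF fails.
Its right-hand attributes {SeatNo} are all prime, as are those of every other non-superkey FD — the relation is in 3NF.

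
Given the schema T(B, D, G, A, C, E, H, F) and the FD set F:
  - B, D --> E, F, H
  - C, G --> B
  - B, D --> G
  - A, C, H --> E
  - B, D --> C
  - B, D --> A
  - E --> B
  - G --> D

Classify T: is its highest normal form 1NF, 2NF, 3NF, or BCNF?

Candidate keys: {A, C, D, H}, {B, D}, {B, G}, {C, G}, {D, E}, {E, G}. Prime attributes: {A, B, C, D, E, G, H}.
A, C, H --> E: {A, C, H}⁺ = {A, B, C, E, H}, which is not all of the attributes, so the left side is not a superkey — BCNF is violated.
But every attribute on its right side ({E}) is prime, and the same holds for every other non-superkey FD, so 3NF still holds.

3NF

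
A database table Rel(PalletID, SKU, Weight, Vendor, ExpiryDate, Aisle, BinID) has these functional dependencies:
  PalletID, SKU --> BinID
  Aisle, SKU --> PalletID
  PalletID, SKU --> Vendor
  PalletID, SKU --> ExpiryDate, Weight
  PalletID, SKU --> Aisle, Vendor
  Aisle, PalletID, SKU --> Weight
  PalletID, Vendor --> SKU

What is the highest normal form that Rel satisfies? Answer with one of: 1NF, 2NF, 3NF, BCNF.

Candidate keys: {Aisle, SKU}, {PalletID, SKU}, {PalletID, Vendor}. Prime attributes: {Aisle, PalletID, SKU, Vendor}.
Every FD has a superkey on the left, so the relation is in BCNF.

BCNF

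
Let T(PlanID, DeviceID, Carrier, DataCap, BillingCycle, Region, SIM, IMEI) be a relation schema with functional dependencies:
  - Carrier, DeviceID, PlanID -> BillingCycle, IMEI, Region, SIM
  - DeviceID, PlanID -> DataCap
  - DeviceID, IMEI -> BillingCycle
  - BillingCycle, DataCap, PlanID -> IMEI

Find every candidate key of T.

{Carrier, DeviceID, PlanID}

No FD produces {Carrier, DeviceID, PlanID}, so they must be in every candidate key.
Closure of {Carrier, DeviceID, PlanID} is {BillingCycle, Carrier, DataCap, DeviceID, IMEI, PlanID, Region, SIM}, the whole schema; {Carrier, DeviceID, PlanID} is a candidate key.
Every other attribute set either contains this one or has a smaller closure.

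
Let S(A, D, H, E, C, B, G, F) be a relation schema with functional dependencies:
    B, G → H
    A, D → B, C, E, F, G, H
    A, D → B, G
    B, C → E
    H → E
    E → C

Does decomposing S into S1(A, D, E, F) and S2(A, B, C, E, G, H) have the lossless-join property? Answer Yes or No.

No

Common attributes: {A, E}; their closure is {A, C, E}.
S1 ⊄ {A, C, E} and S2 ⊄ {A, C, E}, so the split is lossy.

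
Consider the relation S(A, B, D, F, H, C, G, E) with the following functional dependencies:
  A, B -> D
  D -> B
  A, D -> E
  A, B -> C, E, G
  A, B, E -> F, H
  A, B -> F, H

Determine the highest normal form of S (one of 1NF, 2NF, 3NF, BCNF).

3NF

Candidate keys: {A, B}, {A, D}. Prime attributes: {A, B, D}.
For D -> B we have {D}⁺ = {B, D}; {D} is not a superkey, so BCNF fails.
Its right-hand attributes {B} are all prime, as are those of every other non-superkey FD — the relation is in 3NF.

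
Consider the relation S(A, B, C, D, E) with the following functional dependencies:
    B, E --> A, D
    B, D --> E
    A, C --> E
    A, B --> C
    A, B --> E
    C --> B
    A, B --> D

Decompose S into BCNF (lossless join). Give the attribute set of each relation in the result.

{A, C, D, E}; {B, C}

Candidate keys of the original relation: {A, B}, {A, C}, {B, D}, {B, E}, {C, D}, {C, E}.
Within {A, B, C, D, E}: {C}⁺ ∩ {A, B, C, D, E} = {B, C}, not the whole set, so C --> B violates BCNF; decompose into {B, C} and {A, C, D, E}.
{B, C}: every determinant is a superkey — BCNF.
{A, C, D, E}: every determinant is a superkey — BCNF.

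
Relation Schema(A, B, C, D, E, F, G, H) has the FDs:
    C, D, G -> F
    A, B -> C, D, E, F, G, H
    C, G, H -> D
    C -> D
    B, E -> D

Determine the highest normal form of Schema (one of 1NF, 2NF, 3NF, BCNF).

Candidate key: {A, B}. Prime attributes: {A, B}.
C, D, G -> F breaks BCNF: {C, D, G}⁺ = {C, D, F, G}, so {C, D, G} is not a superkey.
C, D, G -> F has non-prime {F} on the right and a non-superkey on the left, so 3NF fails.
No non-prime attribute depends on a proper subset of any candidate key, so 2NF holds.

2NF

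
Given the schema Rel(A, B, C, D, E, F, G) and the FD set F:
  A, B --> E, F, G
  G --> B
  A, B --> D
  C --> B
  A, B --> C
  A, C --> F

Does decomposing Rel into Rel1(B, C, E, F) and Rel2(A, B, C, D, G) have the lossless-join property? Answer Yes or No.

The shared attributes are {B, C} and {B, C}⁺ = {B, C}.
The closure covers neither Rel1 nor Rel2 entirely; the join is not lossless.

No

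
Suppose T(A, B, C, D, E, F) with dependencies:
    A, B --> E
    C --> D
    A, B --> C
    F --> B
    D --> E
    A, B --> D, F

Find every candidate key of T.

{A, B}, {A, F}

No FD produces {A}, so it must be in every candidate key.
{A, B}⁺ = {A, B, C, D, E, F}, which is every attribute, so {A, B} is a candidate key.
{A, F}⁺ = {A, B, C, D, E, F}, which is every attribute, so {A, F} is a candidate key.
Any other superkey properly contains one of these, so there are no further candidate keys.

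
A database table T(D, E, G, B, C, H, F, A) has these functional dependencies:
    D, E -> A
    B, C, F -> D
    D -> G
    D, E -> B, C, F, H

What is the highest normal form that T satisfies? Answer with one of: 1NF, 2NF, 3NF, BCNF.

Candidate keys: {B, C, E, F}, {D, E}. Prime attributes: {B, C, D, E, F}.
B, C, F -> D: {B, C, F}⁺ = {B, C, D, F, G}, which is not all of the attributes, so the left side is not a superkey — BCNF is violated.
D -> G has non-prime {G} on the right and a non-superkey on the left, so 3NF fails.
Since {D} ⊂ {D, E} and {D}⁺ ⊇ {G} with {G} non-prime, there is a partial dependency; 2NF fails.

1NF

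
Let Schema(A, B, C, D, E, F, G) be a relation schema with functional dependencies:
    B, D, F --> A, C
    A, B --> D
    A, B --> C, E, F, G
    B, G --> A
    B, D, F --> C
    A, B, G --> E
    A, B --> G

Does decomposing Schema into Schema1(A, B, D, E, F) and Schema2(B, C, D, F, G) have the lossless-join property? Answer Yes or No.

Yes

Common attributes: {B, D, F}; their closure is {A, B, C, D, E, F, G}.
This includes all of Schema1, so the common attributes are a superkey of Schema1 — the join is lossless.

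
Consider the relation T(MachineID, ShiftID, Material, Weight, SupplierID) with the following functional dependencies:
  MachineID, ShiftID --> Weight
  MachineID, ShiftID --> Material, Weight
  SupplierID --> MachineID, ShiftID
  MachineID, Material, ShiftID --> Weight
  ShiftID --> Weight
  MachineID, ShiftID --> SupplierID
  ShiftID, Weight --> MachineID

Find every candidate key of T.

{ShiftID}, {SupplierID}

{ShiftID}⁺ = {MachineID, Material, ShiftID, SupplierID, Weight}, which is every attribute, so {ShiftID} is a candidate key.
{SupplierID}⁺ = {MachineID, Material, ShiftID, SupplierID, Weight}, which is every attribute, so {SupplierID} is a candidate key.
These are minimal and exhaustive — every other superkey contains one of them.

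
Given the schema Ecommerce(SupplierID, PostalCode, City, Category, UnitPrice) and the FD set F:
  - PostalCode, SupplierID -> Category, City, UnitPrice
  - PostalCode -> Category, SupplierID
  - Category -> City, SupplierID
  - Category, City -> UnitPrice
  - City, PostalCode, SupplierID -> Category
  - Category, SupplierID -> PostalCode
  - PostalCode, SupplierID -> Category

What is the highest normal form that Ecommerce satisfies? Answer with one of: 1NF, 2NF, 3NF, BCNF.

Candidate keys: {Category}, {PostalCode}. Prime attributes: {Category, PostalCode}.
The left-hand side of every FD is a superkey, so BCNF is satisfied.

BCNF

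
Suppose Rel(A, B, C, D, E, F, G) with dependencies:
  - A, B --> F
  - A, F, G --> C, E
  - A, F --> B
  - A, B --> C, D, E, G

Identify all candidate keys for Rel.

Attributes never on any right-hand side: {A} — every candidate key must contain it.
{A, B}⁺ = {A, B, C, D, E, F, G} — all of the relation — so {A, B} is a candidate key.
{A, F}⁺ = {A, B, C, D, E, F, G} — all of the relation — so {A, F} is a candidate key.
No proper subset of any of these is a key, and no other minimal superkey exists.

{A, B}, {A, F}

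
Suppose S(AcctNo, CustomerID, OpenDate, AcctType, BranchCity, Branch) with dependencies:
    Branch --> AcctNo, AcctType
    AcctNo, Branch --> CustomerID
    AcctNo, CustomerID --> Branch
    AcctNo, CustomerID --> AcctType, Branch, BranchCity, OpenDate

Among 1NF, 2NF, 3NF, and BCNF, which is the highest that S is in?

BCNF

Candidate keys: {AcctNo, CustomerID}, {Branch}. Prime attributes: {AcctNo, Branch, CustomerID}.
Every FD has a superkey on the left, so the relation is in BCNF.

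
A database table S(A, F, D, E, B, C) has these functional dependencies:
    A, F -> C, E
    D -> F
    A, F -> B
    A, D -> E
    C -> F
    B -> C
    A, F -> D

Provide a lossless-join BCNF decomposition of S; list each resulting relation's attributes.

Candidate keys of the original relation: {A, B}, {A, C}, {A, D}, {A, F}.
{A, B, C, D, E, F}: {D} determines {D, F} here but is not a superkey — split on D -> F, giving {D, F} and {A, B, C, D, E}.
{D, F} is in BCNF.
{A, B, C, D, E}: {B} determines {B, C} here but is not a superkey — split on B -> C, giving {B, C} and {A, B, D, E}.
{B, C} is in BCNF.
{A, B, D, E} is in BCNF.

{A, B, D, E}; {B, C}; {D, F}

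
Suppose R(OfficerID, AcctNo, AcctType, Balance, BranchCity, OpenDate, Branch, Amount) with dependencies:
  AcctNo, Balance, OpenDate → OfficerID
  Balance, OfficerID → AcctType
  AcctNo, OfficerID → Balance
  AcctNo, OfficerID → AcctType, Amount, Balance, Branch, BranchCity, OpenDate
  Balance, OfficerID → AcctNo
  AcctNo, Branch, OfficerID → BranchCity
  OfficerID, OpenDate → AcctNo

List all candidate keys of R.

{AcctNo, Balance, OpenDate}, {AcctNo, OfficerID}, {Balance, OfficerID}, {OfficerID, OpenDate}

{AcctNo, OfficerID}⁺ = {AcctNo, AcctType, Amount, Balance, Branch, BranchCity, OfficerID, OpenDate} — all of the relation — so {AcctNo, OfficerID} is a candidate key.
{Balance, OfficerID}⁺ = {AcctNo, AcctType, Amount, Balance, Branch, BranchCity, OfficerID, OpenDate} — all of the relation — so {Balance, OfficerID} is a candidate key.
{OfficerID, OpenDate}⁺ = {AcctNo, AcctType, Amount, Balance, Branch, BranchCity, OfficerID, OpenDate} — all of the relation — so {OfficerID, OpenDate} is a candidate key.
{AcctNo, Balance, OpenDate}⁺ = {AcctNo, AcctType, Amount, Balance, Branch, BranchCity, OfficerID, OpenDate} — all of the relation — so {AcctNo, Balance, OpenDate} is a candidate key.
No proper subset of any of these is a key, and no other minimal superkey exists.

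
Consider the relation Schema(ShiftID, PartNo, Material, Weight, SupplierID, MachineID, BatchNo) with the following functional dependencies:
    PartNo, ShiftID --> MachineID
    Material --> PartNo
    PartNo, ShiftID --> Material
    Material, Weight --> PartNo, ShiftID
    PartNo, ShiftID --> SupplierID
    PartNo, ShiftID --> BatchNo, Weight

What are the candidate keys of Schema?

{Material, ShiftID}, {Material, Weight}, {PartNo, ShiftID}

{Material, ShiftID}⁺ = {BatchNo, MachineID, Material, PartNo, ShiftID, SupplierID, Weight} — all of the relation — so {Material, ShiftID} is a candidate key.
{Material, Weight}⁺ = {BatchNo, MachineID, Material, PartNo, ShiftID, SupplierID, Weight} — all of the relation — so {Material, Weight} is a candidate key.
{PartNo, ShiftID}⁺ = {BatchNo, MachineID, Material, PartNo, ShiftID, SupplierID, Weight} — all of the relation — so {PartNo, ShiftID} is a candidate key.
These are minimal and exhaustive — every other superkey contains one of them.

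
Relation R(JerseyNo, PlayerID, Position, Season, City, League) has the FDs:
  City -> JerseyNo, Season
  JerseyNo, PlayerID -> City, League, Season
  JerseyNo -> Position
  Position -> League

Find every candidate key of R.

{City, PlayerID}, {JerseyNo, PlayerID}

{PlayerID} never appears on the right of any FD, so every key must include it.
Closure of {City, PlayerID} is {City, JerseyNo, League, PlayerID, Position, Season}, the whole schema; {City, PlayerID} is a candidate key.
Closure of {JerseyNo, PlayerID} is {City, JerseyNo, League, PlayerID, Position, Season}, the whole schema; {JerseyNo, PlayerID} is a candidate key.
Any other superkey properly contains one of these, so there are no further candidate keys.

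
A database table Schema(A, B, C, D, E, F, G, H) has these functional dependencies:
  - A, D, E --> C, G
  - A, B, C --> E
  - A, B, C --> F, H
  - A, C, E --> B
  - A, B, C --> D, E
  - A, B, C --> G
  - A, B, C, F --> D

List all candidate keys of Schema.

{A, B, C}, {A, C, E}, {A, D, E}

Attributes never on any right-hand side: {A} — every candidate key must contain it.
{A, B, C} is a candidate key since {A, B, C}⁺ = {A, B, C, D, E, F, G, H} covers every attribute.
{A, C, E} is a candidate key since {A, C, E}⁺ = {A, B, C, D, E, F, G, H} covers every attribute.
{A, D, E} is a candidate key since {A, D, E}⁺ = {A, B, C, D, E, F, G, H} covers every attribute.
These are minimal and exhaustive — every other superkey contains one of them.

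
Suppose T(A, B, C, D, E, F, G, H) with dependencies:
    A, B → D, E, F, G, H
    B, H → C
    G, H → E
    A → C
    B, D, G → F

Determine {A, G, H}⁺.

{A, C, E, G, H}

Start with {A, G, H}.
G, H → E applies; add {E} → now {A, E, G, H}.
A → C applies; add {C} → now {A, C, E, G, H}.
No further FD applies.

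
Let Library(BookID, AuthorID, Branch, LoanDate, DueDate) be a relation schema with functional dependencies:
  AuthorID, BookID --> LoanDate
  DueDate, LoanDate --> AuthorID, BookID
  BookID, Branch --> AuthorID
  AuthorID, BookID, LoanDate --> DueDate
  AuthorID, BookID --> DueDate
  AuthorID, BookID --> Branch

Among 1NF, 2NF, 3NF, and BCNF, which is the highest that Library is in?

Candidate keys: {AuthorID, BookID}, {BookID, Branch}, {DueDate, LoanDate}. Prime attributes: {AuthorID, BookID, Branch, DueDate, LoanDate}.
The left-hand side of every FD is a superkey, so BCNF is satisfied.

BCNF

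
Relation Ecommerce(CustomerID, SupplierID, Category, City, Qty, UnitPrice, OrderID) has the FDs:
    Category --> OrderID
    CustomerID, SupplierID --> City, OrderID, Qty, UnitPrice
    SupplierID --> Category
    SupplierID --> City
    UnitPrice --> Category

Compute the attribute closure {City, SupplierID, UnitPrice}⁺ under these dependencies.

{Category, City, OrderID, SupplierID, UnitPrice}

Start with {City, SupplierID, UnitPrice}.
SupplierID --> Category applies; add {Category} → now {Category, City, SupplierID, UnitPrice}.
Category --> OrderID applies; add {OrderID} → now {Category, City, OrderID, SupplierID, UnitPrice}.
No further FD applies.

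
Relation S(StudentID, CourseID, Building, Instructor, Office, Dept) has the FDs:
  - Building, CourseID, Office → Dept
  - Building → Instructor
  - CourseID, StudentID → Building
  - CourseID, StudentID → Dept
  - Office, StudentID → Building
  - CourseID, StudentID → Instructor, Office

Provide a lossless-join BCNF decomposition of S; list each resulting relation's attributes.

Candidate key of the original relation: {CourseID, StudentID}.
In {Building, CourseID, Dept, Instructor, Office, StudentID}, {Building, CourseID, Office} is not a superkey ({Building, CourseID, Office}⁺ restricted to this set is {Building, CourseID, Dept, Instructor, Office}), so split on Building, CourseID, Office → Dept, Instructor into {Building, CourseID, Dept, Instructor, Office} and {Building, CourseID, Office, StudentID}.
In {Building, CourseID, Dept, Instructor, Office}, {Building} is not a superkey ({Building}⁺ restricted to this set is {Building, Instructor}), so split on Building → Instructor into {Building, Instructor} and {Building, CourseID, Dept, Office}.
{Building, Instructor} has no BCNF violation.
{Building, CourseID, Dept, Office} has no BCNF violation.
In {Building, CourseID, Office, StudentID}, {Office, StudentID} is not a superkey ({Office, StudentID}⁺ restricted to this set is {Building, Office, StudentID}), so split on Office, StudentID → Building into {Building, Office, StudentID} and {CourseID, Office, StudentID}.
{Building, Office, StudentID} has no BCNF violation.
{CourseID, Office, StudentID} has no BCNF violation.

{Building, CourseID, Dept, Office}; {Building, Instructor}; {Building, Office, StudentID}; {CourseID, Office, StudentID}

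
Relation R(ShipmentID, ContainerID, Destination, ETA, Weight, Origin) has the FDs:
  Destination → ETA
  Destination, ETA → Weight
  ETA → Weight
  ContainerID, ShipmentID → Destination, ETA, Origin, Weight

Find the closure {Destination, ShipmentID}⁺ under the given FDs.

{Destination, ETA, ShipmentID, Weight}

Start with {Destination, ShipmentID}.
Destination → ETA applies; add {ETA} → now {Destination, ETA, ShipmentID}.
Destination, ETA → Weight applies; add {Weight} → now {Destination, ETA, ShipmentID, Weight}.
No further FD applies.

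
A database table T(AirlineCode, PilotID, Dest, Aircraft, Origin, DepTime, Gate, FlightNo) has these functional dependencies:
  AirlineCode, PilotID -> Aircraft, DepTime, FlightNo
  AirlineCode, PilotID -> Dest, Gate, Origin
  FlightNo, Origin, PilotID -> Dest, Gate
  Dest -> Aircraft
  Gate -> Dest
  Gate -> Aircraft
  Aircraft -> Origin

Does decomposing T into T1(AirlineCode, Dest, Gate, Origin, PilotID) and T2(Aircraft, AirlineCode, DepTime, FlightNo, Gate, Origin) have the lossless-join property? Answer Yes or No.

No

T1 ∩ T2 = {AirlineCode, Gate, Origin}; its closure under F is {Aircraft, AirlineCode, Dest, Gate, Origin}.
The closure covers neither T1 nor T2 entirely; the join is not lossless.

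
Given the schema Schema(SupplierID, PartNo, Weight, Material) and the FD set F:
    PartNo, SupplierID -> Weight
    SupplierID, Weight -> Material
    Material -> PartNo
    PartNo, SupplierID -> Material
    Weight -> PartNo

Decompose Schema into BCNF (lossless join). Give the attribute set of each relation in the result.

Candidate keys of the original relation: {Material, SupplierID}, {PartNo, SupplierID}, {SupplierID, Weight}.
Within {Material, PartNo, SupplierID, Weight}: {Material}⁺ ∩ {Material, PartNo, SupplierID, Weight} = {Material, PartNo}, not the whole set, so Material -> PartNo violates BCNF; decompose into {Material, PartNo} and {Material, SupplierID, Weight}.
{Material, PartNo} has no BCNF violation.
{Material, SupplierID, Weight} has no BCNF violation.

{Material, PartNo}; {Material, SupplierID, Weight}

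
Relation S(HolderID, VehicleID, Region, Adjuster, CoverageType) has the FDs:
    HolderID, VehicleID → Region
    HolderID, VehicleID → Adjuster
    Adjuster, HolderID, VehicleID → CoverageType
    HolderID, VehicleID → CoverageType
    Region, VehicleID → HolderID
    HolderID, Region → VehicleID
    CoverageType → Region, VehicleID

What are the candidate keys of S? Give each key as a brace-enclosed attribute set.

{CoverageType}⁺ = {Adjuster, CoverageType, HolderID, Region, VehicleID}, which is every attribute, so {CoverageType} is a candidate key.
{HolderID, Region}⁺ = {Adjuster, CoverageType, HolderID, Region, VehicleID}, which is every attribute, so {HolderID, Region} is a candidate key.
{HolderID, VehicleID}⁺ = {Adjuster, CoverageType, HolderID, Region, VehicleID}, which is every attribute, so {HolderID, VehicleID} is a candidate key.
{Region, VehicleID}⁺ = {Adjuster, CoverageType, HolderID, Region, VehicleID}, which is every attribute, so {Region, VehicleID} is a candidate key.
Any other superkey properly contains one of these, so there are no further candidate keys.

{CoverageType}, {HolderID, Region}, {HolderID, VehicleID}, {Region, VehicleID}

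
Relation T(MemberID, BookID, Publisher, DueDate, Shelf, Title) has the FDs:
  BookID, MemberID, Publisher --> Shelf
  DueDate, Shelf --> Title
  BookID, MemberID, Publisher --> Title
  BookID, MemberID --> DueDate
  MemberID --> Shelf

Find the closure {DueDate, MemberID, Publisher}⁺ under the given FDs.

Start with {DueDate, MemberID, Publisher}.
MemberID --> Shelf applies; add {Shelf} → now {DueDate, MemberID, Publisher, Shelf}.
DueDate, Shelf --> Title applies; add {Title} → now {DueDate, MemberID, Publisher, Shelf, Title}.
No further FD applies.

{DueDate, MemberID, Publisher, Shelf, Title}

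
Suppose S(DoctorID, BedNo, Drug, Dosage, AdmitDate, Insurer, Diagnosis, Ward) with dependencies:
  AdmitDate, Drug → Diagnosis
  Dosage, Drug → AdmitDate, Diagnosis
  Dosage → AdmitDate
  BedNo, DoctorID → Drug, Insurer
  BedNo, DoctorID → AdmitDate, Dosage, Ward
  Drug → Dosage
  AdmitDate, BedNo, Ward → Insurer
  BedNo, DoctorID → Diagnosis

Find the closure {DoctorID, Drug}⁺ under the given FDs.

{AdmitDate, Diagnosis, DoctorID, Dosage, Drug}

Start with {DoctorID, Drug}.
Drug → Dosage applies; add {Dosage} → now {DoctorID, Dosage, Drug}.
Dosage, Drug → AdmitDate, Diagnosis applies; add {AdmitDate, Diagnosis} → now {AdmitDate, Diagnosis, DoctorID, Dosage, Drug}.
No further FD applies.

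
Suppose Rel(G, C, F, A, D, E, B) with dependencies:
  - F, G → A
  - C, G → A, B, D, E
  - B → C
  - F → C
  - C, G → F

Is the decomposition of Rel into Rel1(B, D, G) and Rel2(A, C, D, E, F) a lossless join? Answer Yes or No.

No

Common attributes: {D}; their closure is {D}.
The closure covers neither Rel1 nor Rel2 entirely; the join is not lossless.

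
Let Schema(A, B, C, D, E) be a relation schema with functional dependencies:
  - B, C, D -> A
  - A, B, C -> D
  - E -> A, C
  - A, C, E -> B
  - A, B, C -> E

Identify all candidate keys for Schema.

{A, B, C}, {B, C, D}, {E}

{E}⁺ = {A, B, C, D, E} — all of the relation — so {E} is a candidate key.
{A, B, C}⁺ = {A, B, C, D, E} — all of the relation — so {A, B, C} is a candidate key.
{B, C, D}⁺ = {A, B, C, D, E} — all of the relation — so {B, C, D} is a candidate key.
Any other superkey properly contains one of these, so there are no further candidate keys.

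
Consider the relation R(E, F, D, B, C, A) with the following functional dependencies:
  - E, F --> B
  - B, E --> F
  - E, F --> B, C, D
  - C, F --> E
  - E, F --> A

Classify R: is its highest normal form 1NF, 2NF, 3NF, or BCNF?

Candidate keys: {B, E}, {C, F}, {E, F}. Prime attributes: {B, C, E, F}.
The left-hand side of every FD is a superkey, so BCNF is satisfied.

BCNF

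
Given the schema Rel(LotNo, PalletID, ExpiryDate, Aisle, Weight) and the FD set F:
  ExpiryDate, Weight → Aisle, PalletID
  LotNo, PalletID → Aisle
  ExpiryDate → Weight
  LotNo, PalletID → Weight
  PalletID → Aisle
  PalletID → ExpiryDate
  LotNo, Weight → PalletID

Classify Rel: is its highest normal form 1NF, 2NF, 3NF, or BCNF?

Candidate keys: {ExpiryDate, LotNo}, {LotNo, PalletID}, {LotNo, Weight}. Prime attributes: {ExpiryDate, LotNo, PalletID, Weight}.
ExpiryDate, Weight → Aisle, PalletID breaks BCNF: {ExpiryDate, Weight}⁺ = {Aisle, ExpiryDate, PalletID, Weight}, so {ExpiryDate, Weight} is not a superkey.
Because {Aisle} is non-prime and the left side of ExpiryDate, Weight → Aisle, PalletID is not a superkey, the relation is not in 3NF.
Since {ExpiryDate} ⊂ {ExpiryDate, LotNo} and {ExpiryDate}⁺ ⊇ {Aisle} with {Aisle} non-prime, there is a partial dependency; 2NF fails.

1NF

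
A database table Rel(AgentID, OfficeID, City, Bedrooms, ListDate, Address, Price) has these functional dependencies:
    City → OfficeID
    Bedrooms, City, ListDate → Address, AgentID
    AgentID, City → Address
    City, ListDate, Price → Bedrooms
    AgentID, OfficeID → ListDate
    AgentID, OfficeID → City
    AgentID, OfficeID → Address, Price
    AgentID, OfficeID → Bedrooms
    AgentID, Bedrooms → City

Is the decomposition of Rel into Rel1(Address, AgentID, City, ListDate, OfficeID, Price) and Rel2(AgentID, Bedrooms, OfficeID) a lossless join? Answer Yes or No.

Yes

The shared attributes are {AgentID, OfficeID} and {AgentID, OfficeID}⁺ = {Address, AgentID, Bedrooms, City, ListDate, OfficeID, Price}.
This includes all of Rel1, so the common attributes are a superkey of Rel1 — the join is lossless.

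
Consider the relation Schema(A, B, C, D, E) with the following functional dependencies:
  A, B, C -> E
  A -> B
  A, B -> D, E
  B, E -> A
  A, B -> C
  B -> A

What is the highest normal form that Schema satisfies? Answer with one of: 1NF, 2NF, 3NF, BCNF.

Candidate keys: {A}, {B}. Prime attributes: {A, B}.
Each dependency's left side is a superkey — BCNF holds.

BCNF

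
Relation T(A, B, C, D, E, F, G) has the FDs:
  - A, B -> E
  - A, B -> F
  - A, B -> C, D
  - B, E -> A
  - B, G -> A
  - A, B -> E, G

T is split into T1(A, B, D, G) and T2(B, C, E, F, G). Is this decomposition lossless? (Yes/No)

Common attributes: {B, G}; their closure is {A, B, C, D, E, F, G}.
This includes all of T1, so the common attributes are a superkey of T1 — the join is lossless.

Yes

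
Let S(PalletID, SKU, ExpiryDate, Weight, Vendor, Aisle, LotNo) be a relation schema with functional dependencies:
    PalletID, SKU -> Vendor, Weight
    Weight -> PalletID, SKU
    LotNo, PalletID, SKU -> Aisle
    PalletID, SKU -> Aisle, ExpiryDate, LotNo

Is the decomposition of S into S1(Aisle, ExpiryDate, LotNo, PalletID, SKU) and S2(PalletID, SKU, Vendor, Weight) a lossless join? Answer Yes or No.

Yes

Common attributes: {PalletID, SKU}; their closure is {Aisle, ExpiryDate, LotNo, PalletID, SKU, Vendor, Weight}.
S1 is contained in that closure, so S1 ∩ S2 -> S1 holds and the join is lossless.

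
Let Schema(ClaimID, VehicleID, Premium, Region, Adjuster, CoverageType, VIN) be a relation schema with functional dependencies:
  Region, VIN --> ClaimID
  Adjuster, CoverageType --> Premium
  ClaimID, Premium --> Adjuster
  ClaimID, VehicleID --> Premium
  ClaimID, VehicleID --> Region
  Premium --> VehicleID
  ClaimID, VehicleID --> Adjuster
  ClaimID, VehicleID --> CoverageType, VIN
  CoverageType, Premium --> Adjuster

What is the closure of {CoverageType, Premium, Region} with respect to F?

Start with {CoverageType, Premium, Region}.
Premium --> VehicleID applies; add {VehicleID} → now {CoverageType, Premium, Region, VehicleID}.
CoverageType, Premium --> Adjuster applies; add {Adjuster} → now {Adjuster, CoverageType, Premium, Region, VehicleID}.
No further FD applies.

{Adjuster, CoverageType, Premium, Region, VehicleID}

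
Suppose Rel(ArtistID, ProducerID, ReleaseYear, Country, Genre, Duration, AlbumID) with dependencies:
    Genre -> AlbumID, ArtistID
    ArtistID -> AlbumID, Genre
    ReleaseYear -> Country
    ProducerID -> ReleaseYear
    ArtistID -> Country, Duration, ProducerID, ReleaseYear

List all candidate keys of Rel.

{ArtistID}, {Genre}

{ArtistID} is a candidate key since {ArtistID}⁺ = {AlbumID, ArtistID, Country, Duration, Genre, ProducerID, ReleaseYear} covers every attribute.
{Genre} is a candidate key since {Genre}⁺ = {AlbumID, ArtistID, Country, Duration, Genre, ProducerID, ReleaseYear} covers every attribute.
These are minimal and exhaustive — every other superkey contains one of them.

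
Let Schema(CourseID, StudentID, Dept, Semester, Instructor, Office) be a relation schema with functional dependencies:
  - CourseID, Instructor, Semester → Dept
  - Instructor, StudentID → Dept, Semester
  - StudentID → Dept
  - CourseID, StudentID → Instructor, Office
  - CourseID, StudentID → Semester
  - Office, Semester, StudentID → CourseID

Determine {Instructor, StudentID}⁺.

Start with {Instructor, StudentID}.
Instructor, StudentID → Dept, Semester applies; add {Dept, Semester} → now {Dept, Instructor, Semester, StudentID}.
No further FD applies.

{Dept, Instructor, Semester, StudentID}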